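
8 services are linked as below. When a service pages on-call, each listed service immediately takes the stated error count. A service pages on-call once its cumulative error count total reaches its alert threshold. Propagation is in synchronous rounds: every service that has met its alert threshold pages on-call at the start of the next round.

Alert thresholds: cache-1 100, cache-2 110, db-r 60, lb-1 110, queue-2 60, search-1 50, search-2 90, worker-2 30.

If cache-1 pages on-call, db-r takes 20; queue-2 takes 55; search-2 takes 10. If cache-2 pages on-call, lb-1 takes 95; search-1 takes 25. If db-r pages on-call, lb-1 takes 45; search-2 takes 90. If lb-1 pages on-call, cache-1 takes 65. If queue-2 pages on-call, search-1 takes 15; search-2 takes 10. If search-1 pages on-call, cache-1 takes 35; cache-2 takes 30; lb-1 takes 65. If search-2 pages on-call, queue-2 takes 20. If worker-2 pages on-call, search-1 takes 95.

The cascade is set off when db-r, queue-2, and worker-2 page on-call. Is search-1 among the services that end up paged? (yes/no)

yes

Round 1 — db-r, queue-2, worker-2 page on-call (initial).
  lb-1: +45 → 45 < 110
  search-1: +15+95 → 110 ≥ 50
  search-2: +90+10 → 100 ≥ 90
Round 2 — search-1, search-2 page on-call.
  cache-1: +35 → 35 < 100
  cache-2: +30 → 30 < 110
  lb-1: +65 → 110 ≥ 110
Round 3 — lb-1 pages on-call.
  cache-1: +65 → 100 ≥ 100
Round 4 — cache-1 pages on-call.
No further pages.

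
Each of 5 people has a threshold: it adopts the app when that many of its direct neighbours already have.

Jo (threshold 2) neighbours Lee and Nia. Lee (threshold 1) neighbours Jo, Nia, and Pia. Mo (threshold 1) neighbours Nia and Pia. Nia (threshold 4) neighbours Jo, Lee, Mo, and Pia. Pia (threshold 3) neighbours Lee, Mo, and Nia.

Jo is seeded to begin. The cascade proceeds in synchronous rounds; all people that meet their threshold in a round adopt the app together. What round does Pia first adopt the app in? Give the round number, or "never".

Round 1 — Jo adopts the app (initial).
Round 2 — checking thresholds:
  Lee: 1 of 3 neighbours ≥ 1, adopts the app.
  Nia: 1 of 4 neighbours < 4, holds.
Round 3 — no new adoptions; cascade stops.

never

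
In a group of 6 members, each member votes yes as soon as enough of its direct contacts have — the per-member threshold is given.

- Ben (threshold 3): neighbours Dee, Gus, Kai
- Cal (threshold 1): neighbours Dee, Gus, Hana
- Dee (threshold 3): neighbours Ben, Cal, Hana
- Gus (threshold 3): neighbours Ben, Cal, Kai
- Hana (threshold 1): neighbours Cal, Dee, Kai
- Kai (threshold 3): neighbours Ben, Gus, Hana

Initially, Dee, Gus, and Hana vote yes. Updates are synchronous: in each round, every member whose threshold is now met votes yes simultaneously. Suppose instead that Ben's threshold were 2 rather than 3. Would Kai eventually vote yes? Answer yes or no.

yes

With Ben's threshold at 2:
Round 1 — Dee, Gus, Hana vote yes (initial).
Round 2 — checking thresholds:
  Ben: 2 of 3 neighbours ≥ 2, votes yes.
  Cal: 3 of 3 neighbours ≥ 1, votes yes.
  Kai: 2 of 3 neighbours < 3, holds.
Round 3 — checking thresholds:
  Kai: 3 of 3 neighbours ≥ 3, votes yes.
Round 4 — no new yes votes; cascade stops.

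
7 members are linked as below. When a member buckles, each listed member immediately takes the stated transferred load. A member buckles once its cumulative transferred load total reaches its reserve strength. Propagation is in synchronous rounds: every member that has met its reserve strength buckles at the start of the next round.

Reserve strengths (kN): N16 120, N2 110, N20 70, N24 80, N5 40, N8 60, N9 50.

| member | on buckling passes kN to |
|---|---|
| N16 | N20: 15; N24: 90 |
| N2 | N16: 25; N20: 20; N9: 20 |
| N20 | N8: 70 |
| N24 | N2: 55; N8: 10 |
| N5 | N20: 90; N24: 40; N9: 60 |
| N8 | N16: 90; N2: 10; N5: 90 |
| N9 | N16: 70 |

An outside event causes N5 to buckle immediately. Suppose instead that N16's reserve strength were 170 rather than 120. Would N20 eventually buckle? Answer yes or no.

With N16's reserve strength at 170:
Round 1 — N5 buckles (initial).
  N20: +90 → 90 ≥ 70
  N24: +40 → 40 < 80
  N9: +60 → 60 ≥ 50
Round 2 — N20, N9 buckle.
  N16: +70 → 70 < 170
  N8: +70 → 70 ≥ 60
Round 3 — N8 buckles.
  N16: +90 → 160 < 170
  N2: +10 → 10 < 110
No further bucklings.

yes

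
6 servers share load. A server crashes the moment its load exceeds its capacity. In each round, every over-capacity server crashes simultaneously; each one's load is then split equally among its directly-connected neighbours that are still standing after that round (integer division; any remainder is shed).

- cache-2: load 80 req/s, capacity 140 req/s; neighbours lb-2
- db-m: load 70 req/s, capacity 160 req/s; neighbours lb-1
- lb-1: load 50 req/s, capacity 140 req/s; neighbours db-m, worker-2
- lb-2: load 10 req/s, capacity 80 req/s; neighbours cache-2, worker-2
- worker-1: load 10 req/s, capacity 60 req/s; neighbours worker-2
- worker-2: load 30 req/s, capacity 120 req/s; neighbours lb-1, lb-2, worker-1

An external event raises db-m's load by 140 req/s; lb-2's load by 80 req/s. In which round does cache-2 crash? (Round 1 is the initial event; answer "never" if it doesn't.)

Round 1 — db-m at 210 > 160; lb-2 at 90 > 80. db-m, lb-2 crash.
  db-m sheds 210 req/s to lb-1: 210 each.
    lb-1: 50+210 = 260 > 140
  lb-2 sheds 90 req/s to cache-2, worker-2: 45 each.
    cache-2: 80+45 = 125 ≤ 140
    worker-2: 30+45 = 75 ≤ 120
Round 2 — lb-1 crashes.
  lb-1 sheds 260 req/s to worker-2: 260 each.
    worker-2: 75+260 = 335 > 120
Round 3 — worker-2 crashes.
  worker-2 sheds 335 req/s to worker-1: 335 each.
    worker-1: 10+335 = 345 > 60
Round 4 — worker-1 crashes.
  worker-1 sheds 345 req/s: no online neighbours, lost.
No further crashes.

never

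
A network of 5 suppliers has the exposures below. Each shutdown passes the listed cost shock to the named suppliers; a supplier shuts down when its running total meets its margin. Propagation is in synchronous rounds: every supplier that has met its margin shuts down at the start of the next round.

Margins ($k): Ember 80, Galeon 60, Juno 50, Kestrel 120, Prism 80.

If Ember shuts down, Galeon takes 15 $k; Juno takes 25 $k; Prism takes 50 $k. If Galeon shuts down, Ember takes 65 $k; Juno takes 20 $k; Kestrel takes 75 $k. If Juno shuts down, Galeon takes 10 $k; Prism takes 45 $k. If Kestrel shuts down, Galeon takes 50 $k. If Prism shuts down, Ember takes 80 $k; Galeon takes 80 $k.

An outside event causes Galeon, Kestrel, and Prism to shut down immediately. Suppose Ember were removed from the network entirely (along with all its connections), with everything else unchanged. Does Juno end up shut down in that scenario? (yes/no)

With Ember removed:
Round 1 — Galeon, Kestrel, Prism shut down (initial).
  Juno: +20 → 20 < 50
No further shutdowns.

no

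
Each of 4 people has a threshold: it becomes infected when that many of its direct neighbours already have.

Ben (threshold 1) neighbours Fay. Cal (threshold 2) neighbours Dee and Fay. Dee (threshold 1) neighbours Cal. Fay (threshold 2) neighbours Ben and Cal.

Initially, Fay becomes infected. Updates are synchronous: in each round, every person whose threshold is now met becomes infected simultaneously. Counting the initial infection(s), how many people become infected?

2

Round 1 — Fay becomes infected (initial).
Round 2 — checking thresholds:
  Ben: 1 of 1 neighbours ≥ 1, becomes infected.
  Cal: 1 of 2 neighbours < 2, holds.
Round 3 — no new infections; cascade stops.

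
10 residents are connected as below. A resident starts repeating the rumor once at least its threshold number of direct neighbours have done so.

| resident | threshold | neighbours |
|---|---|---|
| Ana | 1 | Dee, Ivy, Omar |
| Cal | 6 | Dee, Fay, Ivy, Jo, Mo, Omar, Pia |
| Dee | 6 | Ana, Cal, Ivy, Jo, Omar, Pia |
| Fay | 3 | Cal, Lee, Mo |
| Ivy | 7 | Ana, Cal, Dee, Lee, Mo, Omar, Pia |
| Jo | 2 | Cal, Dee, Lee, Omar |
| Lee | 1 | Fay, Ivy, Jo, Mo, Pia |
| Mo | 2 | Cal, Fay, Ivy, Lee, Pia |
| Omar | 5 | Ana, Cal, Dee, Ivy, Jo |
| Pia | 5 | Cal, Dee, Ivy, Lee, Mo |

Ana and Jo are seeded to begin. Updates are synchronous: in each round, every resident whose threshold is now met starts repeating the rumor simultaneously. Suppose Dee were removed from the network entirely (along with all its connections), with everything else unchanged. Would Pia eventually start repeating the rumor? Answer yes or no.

no

With Dee removed:
Round 1 — Ana, Jo start repeating the rumor (initial).
Round 2 — checking thresholds:
  Cal: 1 of 6 neighbours < 6, not yet.
  Ivy: 1 of 6 neighbours < 7, not yet.
  Lee: 1 of 5 neighbours ≥ 1, starts repeating the rumor.
  Omar: 2 of 4 neighbours < 5, not yet.
Round 3 — no new spreads; cascade stops.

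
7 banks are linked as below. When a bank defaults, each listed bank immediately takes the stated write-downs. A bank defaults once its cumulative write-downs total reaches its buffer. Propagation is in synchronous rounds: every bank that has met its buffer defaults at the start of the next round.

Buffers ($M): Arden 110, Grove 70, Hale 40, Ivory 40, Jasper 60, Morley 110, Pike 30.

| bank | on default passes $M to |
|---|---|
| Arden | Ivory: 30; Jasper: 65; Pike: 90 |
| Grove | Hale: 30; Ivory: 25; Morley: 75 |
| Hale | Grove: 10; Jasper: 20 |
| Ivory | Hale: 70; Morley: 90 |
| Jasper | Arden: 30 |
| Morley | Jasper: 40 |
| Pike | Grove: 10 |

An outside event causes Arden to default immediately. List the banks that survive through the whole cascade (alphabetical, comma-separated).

Grove, Hale, Ivory, Morley

Round 1 — Arden defaults (initial).
  Ivory: +30 → 30 < 40
  Jasper: +65 → 65 ≥ 60
  Pike: +90 → 90 ≥ 30
Round 2 — Jasper, Pike default.
  Grove: +10 → 10 < 70
No further defaults.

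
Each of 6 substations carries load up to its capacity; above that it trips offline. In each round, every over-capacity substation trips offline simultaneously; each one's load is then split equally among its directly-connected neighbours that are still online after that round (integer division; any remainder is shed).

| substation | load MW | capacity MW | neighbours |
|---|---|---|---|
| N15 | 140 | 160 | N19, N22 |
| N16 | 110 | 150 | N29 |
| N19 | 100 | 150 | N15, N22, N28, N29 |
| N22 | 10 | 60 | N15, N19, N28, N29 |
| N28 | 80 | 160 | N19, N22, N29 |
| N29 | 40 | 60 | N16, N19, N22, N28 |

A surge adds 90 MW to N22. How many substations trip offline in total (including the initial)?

5

Round 1 — N22 at 100 > 60. N22 trips offline.
  N22 sheds 100 MW to N15, N19, N28, N29: 25 each.
    N15: 140+25 = 165 > 160
    N19: 100+25 = 125 ≤ 150
    N28: 80+25 = 105 ≤ 160
    N29: 40+25 = 65 > 60
Round 2 — N15, N29 trip offline.
  N15 sheds 165 MW to N19: 165 each.
    N19: 125+165 = 290 > 150
  N29 sheds 65 MW to N16, N19, N28: 21 each (2 lost).
    N16: 110+21 = 131 ≤ 150
    N19: 290+21 = 311 > 150
    N28: 105+21 = 126 ≤ 160
Round 3 — N19 trips offline.
  N19 sheds 311 MW to N28: 311 each.
    N28: 126+311 = 437 > 160
Round 4 — N28 trips offline.
  N28 sheds 437 MW: no online neighbours, lost.
No further trips.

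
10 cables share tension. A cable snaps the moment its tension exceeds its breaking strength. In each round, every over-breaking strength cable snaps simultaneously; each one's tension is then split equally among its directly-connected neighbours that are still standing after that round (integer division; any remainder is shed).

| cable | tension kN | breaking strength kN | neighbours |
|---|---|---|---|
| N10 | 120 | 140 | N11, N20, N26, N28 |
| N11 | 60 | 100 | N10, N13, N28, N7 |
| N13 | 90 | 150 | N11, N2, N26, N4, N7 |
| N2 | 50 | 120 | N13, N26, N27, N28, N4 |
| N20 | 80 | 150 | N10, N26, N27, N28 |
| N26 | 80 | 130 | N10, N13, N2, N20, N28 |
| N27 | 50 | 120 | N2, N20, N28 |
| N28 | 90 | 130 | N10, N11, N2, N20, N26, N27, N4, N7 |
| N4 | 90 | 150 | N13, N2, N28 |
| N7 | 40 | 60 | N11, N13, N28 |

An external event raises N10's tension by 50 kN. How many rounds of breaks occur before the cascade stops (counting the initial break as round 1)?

Round 1 — N10 at 170 > 140. N10 snaps.
  N10 sheds 170 kN to N11, N20, N26, N28: 42 each (2 lost).
    N11: 60+42 = 102 > 100
    N20: 80+42 = 122 ≤ 150
    N26: 80+42 = 122 ≤ 130
    N28: 90+42 = 132 > 130
Round 2 — N11, N28 snap.
  N11 sheds 102 kN to N13, N7: 51 each.
    N13: 90+51 = 141 ≤ 150
    N7: 40+51 = 91 > 60
  N28 sheds 132 kN to N2, N20, N26, N27, N4, N7: 22 each.
    N2: 50+22 = 72 ≤ 120
    N20: 122+22 = 144 ≤ 150
    N26: 122+22 = 144 > 130
    N27: 50+22 = 72 ≤ 120
    N4: 90+22 = 112 ≤ 150
    N7: 91+22 = 113 > 60
Round 3 — N26, N7 snap.
  N26 sheds 144 kN to N13, N2, N20: 48 each.
    N13: 141+48 = 189 > 150
    N2: 72+48 = 120 ≤ 120
    N20: 144+48 = 192 > 150
  N7 sheds 113 kN to N13: 113 each.
    N13: 189+113 = 302 > 150
Round 4 — N13, N20 snap.
  N13 sheds 302 kN to N2, N4: 151 each.
    N2: 120+151 = 271 > 120
    N4: 112+151 = 263 > 150
  N20 sheds 192 kN to N27: 192 each.
    N27: 72+192 = 264 > 120
Round 5 — N2, N27, N4 snap.
  N2 sheds 271 kN: no online neighbours, lost.
  N27 sheds 264 kN: no online neighbours, lost.
  N4 sheds 263 kN: no online neighbours, lost.
No further breaks.

5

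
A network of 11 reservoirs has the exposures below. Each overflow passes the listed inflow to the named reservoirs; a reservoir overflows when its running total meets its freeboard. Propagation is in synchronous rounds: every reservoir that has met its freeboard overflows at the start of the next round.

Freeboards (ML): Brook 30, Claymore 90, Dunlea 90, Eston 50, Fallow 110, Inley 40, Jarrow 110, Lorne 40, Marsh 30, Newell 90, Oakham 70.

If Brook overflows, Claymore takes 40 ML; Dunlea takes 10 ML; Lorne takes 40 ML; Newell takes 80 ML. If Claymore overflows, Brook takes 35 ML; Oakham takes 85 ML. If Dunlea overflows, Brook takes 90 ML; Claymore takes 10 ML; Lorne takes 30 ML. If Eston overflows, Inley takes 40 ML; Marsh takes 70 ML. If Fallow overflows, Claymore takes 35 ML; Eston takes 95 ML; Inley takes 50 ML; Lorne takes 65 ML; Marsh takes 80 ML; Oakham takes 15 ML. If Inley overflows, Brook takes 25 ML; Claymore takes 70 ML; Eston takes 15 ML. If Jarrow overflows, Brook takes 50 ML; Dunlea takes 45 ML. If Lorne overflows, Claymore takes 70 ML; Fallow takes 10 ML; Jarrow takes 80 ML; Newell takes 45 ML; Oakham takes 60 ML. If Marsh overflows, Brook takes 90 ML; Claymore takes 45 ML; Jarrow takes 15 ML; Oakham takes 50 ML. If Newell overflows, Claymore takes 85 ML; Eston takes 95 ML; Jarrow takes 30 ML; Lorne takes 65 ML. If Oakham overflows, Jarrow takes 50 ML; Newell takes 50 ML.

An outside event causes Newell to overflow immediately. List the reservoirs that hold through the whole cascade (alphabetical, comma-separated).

Round 1 — Newell overflows (initial).
  Claymore: +85 → 85 < 90
  Eston: +95 → 95 ≥ 50
  Jarrow: +30 → 30 < 110
  Lorne: +65 → 65 ≥ 40
Round 2 — Eston, Lorne overflow.
  Claymore: +70 → 155 ≥ 90
  Fallow: +10 → 10 < 110
  Inley: +40 → 40 ≥ 40
  Jarrow: +80 → 110 ≥ 110
  Marsh: +70 → 70 ≥ 30
  Oakham: +60 → 60 < 70
Round 3 — Claymore, Inley, Jarrow, Marsh overflow.
  Brook: +35+25+50+90 → 200 ≥ 30
  Dunlea: +45 → 45 < 90
  Oakham: +85+50 → 195 ≥ 70
Round 4 — Brook, Oakham overflow.
  Dunlea: +10 → 55 < 90
No further overflows.

Dunlea, Fallow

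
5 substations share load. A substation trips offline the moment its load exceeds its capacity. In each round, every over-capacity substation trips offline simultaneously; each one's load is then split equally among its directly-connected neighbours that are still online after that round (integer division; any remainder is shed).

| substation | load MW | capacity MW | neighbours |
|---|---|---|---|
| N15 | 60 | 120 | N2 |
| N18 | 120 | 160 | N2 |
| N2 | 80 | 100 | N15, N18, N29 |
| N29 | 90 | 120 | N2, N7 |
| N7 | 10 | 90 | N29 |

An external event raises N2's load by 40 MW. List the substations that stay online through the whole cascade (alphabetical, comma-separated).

N15, N18

Round 1 — N2 at 120 > 100. N2 trips offline.
  N2 sheds 120 MW to N15, N18, N29: 40 each.
    N15: 60+40 = 100 ≤ 120
    N18: 120+40 = 160 ≤ 160
    N29: 90+40 = 130 > 120
Round 2 — N29 trips offline.
  N29 sheds 130 MW to N7: 130 each.
    N7: 10+130 = 140 > 90
Round 3 — N7 trips offline.
  N7 sheds 140 MW: no online neighbours, lost.
No further trips.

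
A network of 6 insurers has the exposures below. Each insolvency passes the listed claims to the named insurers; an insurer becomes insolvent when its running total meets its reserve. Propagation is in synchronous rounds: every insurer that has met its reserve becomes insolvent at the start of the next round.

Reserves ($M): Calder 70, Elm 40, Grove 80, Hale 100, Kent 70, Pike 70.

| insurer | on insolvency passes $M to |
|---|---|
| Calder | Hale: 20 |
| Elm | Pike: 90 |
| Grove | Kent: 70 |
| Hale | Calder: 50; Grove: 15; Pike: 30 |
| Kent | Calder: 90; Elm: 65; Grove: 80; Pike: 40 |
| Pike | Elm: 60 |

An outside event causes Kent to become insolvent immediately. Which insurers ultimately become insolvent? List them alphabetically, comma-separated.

Calder, Elm, Grove, Kent, Pike

Round 1 — Kent becomes insolvent (initial).
  Calder: +90 → 90 ≥ 70
  Elm: +65 → 65 ≥ 40
  Grove: +80 → 80 ≥ 80
  Pike: +40 → 40 < 70
Round 2 — Calder, Elm, Grove become insolvent.
  Hale: +20 → 20 < 100
  Pike: +90 → 130 ≥ 70
Round 3 — Pike becomes insolvent.
No further insolvencies.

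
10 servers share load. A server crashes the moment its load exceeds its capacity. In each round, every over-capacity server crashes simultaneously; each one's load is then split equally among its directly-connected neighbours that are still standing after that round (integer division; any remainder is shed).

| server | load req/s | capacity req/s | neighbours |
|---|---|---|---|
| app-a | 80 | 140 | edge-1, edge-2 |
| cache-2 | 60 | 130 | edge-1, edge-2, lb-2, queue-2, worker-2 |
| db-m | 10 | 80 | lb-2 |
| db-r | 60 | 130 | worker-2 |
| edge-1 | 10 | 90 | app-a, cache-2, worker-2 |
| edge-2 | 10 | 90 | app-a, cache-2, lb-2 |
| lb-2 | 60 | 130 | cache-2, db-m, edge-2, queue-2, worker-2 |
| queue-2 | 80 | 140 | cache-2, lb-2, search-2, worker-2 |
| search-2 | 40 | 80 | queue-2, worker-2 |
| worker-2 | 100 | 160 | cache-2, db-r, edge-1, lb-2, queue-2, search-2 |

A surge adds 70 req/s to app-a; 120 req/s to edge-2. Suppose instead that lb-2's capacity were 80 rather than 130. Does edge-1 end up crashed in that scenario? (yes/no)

With lb-2's capacity at 80:
Round 1 — app-a at 150 > 140; edge-2 at 130 > 90. app-a, edge-2 crash.
  app-a sheds 150 req/s to edge-1: 150 each.
    edge-1: 10+150 = 160 > 90
  edge-2 sheds 130 req/s to cache-2, lb-2: 65 each.
    cache-2: 60+65 = 125 ≤ 130
    lb-2: 60+65 = 125 > 80
Round 2 — edge-1, lb-2 crash.
  edge-1 sheds 160 req/s to cache-2, worker-2: 80 each.
    cache-2: 125+80 = 205 > 130
    worker-2: 100+80 = 180 > 160
  lb-2 sheds 125 req/s to cache-2, db-m, queue-2, worker-2: 31 each (1 lost).
    cache-2: 205+31 = 236 > 130
    db-m: 10+31 = 41 ≤ 80
    queue-2: 80+31 = 111 ≤ 140
    worker-2: 180+31 = 211 > 160
Round 3 — cache-2, worker-2 crash.
  cache-2 sheds 236 req/s to queue-2: 236 each.
    queue-2: 111+236 = 347 > 140
  worker-2 sheds 211 req/s to db-r, queue-2, search-2: 70 each (1 lost).
    db-r: 60+70 = 130 ≤ 130
    queue-2: 347+70 = 417 > 140
    search-2: 40+70 = 110 > 80
Round 4 — queue-2, search-2 crash.
  queue-2 sheds 417 req/s: no online neighbours, lost.
  search-2 sheds 110 req/s: no online neighbours, lost.
No further crashes.

yes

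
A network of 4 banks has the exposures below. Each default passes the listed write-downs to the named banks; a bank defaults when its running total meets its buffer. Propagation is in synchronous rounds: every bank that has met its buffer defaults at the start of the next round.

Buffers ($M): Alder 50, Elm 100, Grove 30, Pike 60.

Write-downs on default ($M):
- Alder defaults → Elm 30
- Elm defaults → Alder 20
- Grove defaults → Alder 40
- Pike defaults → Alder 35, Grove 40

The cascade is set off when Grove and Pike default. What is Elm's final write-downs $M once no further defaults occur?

30

Round 1 — Grove, Pike default (initial).
  Alder: +40+35 → 75 ≥ 50
Round 2 — Alder defaults.
  Elm: +30 → 30 < 100
No further defaults.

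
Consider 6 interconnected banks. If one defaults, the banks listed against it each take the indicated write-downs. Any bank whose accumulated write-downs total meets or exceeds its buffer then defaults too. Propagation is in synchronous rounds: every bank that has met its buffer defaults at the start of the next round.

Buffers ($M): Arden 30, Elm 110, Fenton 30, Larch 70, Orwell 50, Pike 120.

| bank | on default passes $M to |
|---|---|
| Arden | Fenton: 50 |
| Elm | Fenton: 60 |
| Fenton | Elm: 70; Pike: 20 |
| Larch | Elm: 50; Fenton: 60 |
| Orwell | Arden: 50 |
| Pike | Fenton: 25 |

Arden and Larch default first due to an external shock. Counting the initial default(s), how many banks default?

Round 1 — Arden, Larch default (initial).
  Elm: +50 → 50 < 110
  Fenton: +50+60 → 110 ≥ 30
Round 2 — Fenton defaults.
  Elm: +70 → 120 ≥ 110
  Pike: +20 → 20 < 120
Round 3 — Elm defaults.
No further defaults.

4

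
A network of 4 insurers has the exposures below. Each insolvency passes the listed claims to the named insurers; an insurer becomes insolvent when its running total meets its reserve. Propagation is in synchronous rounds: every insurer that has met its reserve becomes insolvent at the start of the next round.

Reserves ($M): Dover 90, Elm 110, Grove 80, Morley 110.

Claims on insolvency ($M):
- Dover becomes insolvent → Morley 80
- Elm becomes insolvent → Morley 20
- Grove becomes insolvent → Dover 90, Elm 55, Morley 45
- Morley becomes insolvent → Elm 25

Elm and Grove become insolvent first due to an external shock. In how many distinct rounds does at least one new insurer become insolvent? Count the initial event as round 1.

3

Round 1 — Elm, Grove become insolvent (initial).
  Dover: +90 → 90 ≥ 90
  Morley: +20+45 → 65 < 110
Round 2 — Dover becomes insolvent.
  Morley: +80 → 145 ≥ 110
Round 3 — Morley becomes insolvent.
No further insolvencies.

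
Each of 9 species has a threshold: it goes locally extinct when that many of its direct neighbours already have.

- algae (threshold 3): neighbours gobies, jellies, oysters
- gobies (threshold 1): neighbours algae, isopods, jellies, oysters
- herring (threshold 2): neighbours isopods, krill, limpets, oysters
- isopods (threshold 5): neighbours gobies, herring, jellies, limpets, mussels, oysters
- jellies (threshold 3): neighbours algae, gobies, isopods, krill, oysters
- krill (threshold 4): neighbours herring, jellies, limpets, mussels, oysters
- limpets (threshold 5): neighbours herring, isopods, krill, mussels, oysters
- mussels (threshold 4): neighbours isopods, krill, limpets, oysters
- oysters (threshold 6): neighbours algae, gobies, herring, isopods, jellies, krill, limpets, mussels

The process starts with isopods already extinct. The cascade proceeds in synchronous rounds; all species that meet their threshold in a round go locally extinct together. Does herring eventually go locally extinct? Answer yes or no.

no

Round 1 — isopods goes locally extinct (initial).
Round 2 — checking thresholds:
  gobies: 1 of 4 neighbours ≥ 1, goes locally extinct.
  herring: 1 of 4 neighbours < 2, not yet.
  jellies: 1 of 5 neighbours < 3, not yet.
  limpets: 1 of 5 neighbours < 5, not yet.
  mussels: 1 of 4 neighbours < 4, not yet.
  oysters: 1 of 8 neighbours < 6, not yet.
Round 3 — no new extinctions; cascade stops.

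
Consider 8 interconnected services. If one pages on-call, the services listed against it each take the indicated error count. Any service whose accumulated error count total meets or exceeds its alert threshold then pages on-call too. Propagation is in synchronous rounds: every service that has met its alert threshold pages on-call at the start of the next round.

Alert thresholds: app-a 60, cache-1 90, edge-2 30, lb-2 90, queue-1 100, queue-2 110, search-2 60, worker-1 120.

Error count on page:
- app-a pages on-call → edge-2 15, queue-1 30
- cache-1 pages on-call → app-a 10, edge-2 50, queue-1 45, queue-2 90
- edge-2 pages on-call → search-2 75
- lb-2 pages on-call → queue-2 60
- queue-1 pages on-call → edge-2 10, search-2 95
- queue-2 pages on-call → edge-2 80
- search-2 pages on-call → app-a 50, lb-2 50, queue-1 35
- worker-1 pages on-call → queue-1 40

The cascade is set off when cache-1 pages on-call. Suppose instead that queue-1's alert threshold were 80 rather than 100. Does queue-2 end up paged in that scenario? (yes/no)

With queue-1's alert threshold at 80:
Round 1 — cache-1 pages on-call (initial).
  app-a: +10 → 10 < 60
  edge-2: +50 → 50 ≥ 30
  queue-1: +45 → 45 < 80
  queue-2: +90 → 90 < 110
Round 2 — edge-2 pages on-call.
  search-2: +75 → 75 ≥ 60
Round 3 — search-2 pages on-call.
  app-a: +50 → 60 ≥ 60
  lb-2: +50 → 50 < 90
  queue-1: +35 → 80 ≥ 80
Round 4 — app-a, queue-1 page on-call.
No further pages.

no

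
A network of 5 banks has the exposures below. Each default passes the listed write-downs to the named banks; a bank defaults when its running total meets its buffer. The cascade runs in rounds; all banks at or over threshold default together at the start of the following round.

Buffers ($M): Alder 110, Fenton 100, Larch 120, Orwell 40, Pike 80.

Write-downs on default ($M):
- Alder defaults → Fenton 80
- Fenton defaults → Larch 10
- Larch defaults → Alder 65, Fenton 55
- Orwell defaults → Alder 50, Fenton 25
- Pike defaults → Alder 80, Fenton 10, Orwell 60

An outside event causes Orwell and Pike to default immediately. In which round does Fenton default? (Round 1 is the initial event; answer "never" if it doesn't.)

3

Round 1 — Orwell, Pike default (initial).
  Alder: +50+80 → 130 ≥ 110
  Fenton: +25+10 → 35 < 100
Round 2 — Alder defaults.
  Fenton: +80 → 115 ≥ 100
Round 3 — Fenton defaults.
  Larch: +10 → 10 < 120
No further defaults.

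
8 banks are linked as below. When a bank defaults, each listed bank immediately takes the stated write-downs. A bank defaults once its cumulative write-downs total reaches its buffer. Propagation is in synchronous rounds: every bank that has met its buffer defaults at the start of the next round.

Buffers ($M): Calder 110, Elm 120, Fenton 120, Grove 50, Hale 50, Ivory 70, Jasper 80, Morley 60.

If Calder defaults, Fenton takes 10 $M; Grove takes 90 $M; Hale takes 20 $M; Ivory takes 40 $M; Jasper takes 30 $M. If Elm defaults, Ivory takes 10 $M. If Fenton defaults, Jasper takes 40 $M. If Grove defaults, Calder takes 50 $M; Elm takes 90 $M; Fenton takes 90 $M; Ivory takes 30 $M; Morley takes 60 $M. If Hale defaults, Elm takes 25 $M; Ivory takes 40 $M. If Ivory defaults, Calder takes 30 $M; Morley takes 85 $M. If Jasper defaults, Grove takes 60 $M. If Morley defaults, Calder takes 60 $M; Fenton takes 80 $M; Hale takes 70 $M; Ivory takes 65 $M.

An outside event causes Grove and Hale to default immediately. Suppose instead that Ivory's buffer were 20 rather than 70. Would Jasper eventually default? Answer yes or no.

With Ivory's buffer at 20:
Round 1 — Grove, Hale default (initial).
  Calder: +50 → 50 < 110
  Elm: +90+25 → 115 < 120
  Fenton: +90 → 90 < 120
  Ivory: +30+40 → 70 ≥ 20
  Morley: +60 → 60 ≥ 60
Round 2 — Ivory, Morley default.
  Calder: +30+60 → 140 ≥ 110
  Fenton: +80 → 170 ≥ 120
Round 3 — Calder, Fenton default.
  Jasper: +30+40 → 70 < 80
No further defaults.

no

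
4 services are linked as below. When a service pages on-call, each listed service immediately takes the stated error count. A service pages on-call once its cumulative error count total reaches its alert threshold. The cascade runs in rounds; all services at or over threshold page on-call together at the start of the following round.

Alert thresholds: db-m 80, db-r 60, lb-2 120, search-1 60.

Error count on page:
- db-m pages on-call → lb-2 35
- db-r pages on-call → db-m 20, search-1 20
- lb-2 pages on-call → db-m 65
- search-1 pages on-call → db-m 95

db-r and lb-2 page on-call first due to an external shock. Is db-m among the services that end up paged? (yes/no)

yes

Round 1 — db-r, lb-2 page on-call (initial).
  db-m: +20+65 → 85 ≥ 80
  search-1: +20 → 20 < 60
Round 2 — db-m pages on-call.
No further pages.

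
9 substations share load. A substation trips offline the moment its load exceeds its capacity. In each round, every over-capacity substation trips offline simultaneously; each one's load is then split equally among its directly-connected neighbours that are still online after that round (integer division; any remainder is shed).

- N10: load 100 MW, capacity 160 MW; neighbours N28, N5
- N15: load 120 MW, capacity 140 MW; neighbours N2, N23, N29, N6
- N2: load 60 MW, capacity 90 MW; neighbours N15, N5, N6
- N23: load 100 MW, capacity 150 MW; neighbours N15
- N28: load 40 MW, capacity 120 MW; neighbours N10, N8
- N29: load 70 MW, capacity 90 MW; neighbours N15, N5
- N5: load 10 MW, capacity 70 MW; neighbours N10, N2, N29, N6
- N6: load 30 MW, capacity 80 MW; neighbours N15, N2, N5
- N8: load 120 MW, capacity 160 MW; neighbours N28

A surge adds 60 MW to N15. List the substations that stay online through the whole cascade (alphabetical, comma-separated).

Round 1 — N15 at 180 > 140. N15 trips offline.
  N15 sheds 180 MW to N2, N23, N29, N6: 45 each.
    N2: 60+45 = 105 > 90
    N23: 100+45 = 145 ≤ 150
    N29: 70+45 = 115 > 90
    N6: 30+45 = 75 ≤ 80
Round 2 — N2, N29 trip offline.
  N2 sheds 105 MW to N5, N6: 52 each (1 lost).
    N5: 10+52 = 62 ≤ 70
    N6: 75+52 = 127 > 80
  N29 sheds 115 MW to N5: 115 each.
    N5: 62+115 = 177 > 70
Round 3 — N5, N6 trip offline.
  N5 sheds 177 MW to N10: 177 each.
    N10: 100+177 = 277 > 160
  N6 sheds 127 MW: no online neighbours, lost.
Round 4 — N10 trips offline.
  N10 sheds 277 MW to N28: 277 each.
    N28: 40+277 = 317 > 120
Round 5 — N28 trips offline.
  N28 sheds 317 MW to N8: 317 each.
    N8: 120+317 = 437 > 160
Round 6 — N8 trips offline.
  N8 sheds 437 MW: no online neighbours, lost.
No further trips.

N23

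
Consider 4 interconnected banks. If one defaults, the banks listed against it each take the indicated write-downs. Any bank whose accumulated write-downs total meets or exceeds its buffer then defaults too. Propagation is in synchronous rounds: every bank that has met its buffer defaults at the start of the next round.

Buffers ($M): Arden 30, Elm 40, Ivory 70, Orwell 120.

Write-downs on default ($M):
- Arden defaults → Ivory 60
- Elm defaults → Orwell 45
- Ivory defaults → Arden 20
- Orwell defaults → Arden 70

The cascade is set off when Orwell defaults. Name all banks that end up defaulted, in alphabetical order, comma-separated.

Arden, Orwell

Round 1 — Orwell defaults (initial).
  Arden: +70 → 70 ≥ 30
Round 2 — Arden defaults.
  Ivory: +60 → 60 < 70
No further defaults.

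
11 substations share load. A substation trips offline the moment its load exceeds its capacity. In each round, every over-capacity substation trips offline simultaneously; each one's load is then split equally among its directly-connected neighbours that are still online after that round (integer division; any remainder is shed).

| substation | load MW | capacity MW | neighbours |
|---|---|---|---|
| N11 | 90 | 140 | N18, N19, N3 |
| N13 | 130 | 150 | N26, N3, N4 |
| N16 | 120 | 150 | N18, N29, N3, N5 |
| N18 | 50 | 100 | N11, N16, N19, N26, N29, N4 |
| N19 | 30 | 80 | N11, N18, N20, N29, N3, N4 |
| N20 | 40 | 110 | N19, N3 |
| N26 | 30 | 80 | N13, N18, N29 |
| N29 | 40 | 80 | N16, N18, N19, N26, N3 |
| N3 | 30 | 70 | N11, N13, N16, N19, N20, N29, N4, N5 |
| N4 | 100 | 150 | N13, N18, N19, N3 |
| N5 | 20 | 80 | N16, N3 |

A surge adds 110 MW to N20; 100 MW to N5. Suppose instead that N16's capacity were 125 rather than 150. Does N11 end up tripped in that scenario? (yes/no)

yes

With N16's capacity at 125:
Round 1 — N20 at 150 > 110; N5 at 120 > 80. N20, N5 trip offline.
  N20 sheds 150 MW to N19, N3: 75 each.
    N19: 30+75 = 105 > 80
    N3: 30+75 = 105 > 70
  N5 sheds 120 MW to N16, N3: 60 each.
    N16: 120+60 = 180 > 125
    N3: 105+60 = 165 > 70
Round 2 — N16, N19, N3 trip offline.
  N16 sheds 180 MW to N18, N29: 90 each.
    N18: 50+90 = 140 > 100
    N29: 40+90 = 130 > 80
  N19 sheds 105 MW to N11, N18, N29, N4: 26 each (1 lost).
    N11: 90+26 = 116 ≤ 140
    N18: 140+26 = 166 > 100
    N29: 130+26 = 156 > 80
    N4: 100+26 = 126 ≤ 150
  N3 sheds 165 MW to N11, N13, N29, N4: 41 each (1 lost).
    N11: 116+41 = 157 > 140
    N13: 130+41 = 171 > 150
    N29: 156+41 = 197 > 80
    N4: 126+41 = 167 > 150
Round 3 — N11, N13, N18, N29, N4 trip offline.
  N11 sheds 157 MW: no online neighbours, lost.
  N13 sheds 171 MW to N26: 171 each.
    N26: 30+171 = 201 > 80
  N18 sheds 166 MW to N26: 166 each.
    N26: 201+166 = 367 > 80
  N29 sheds 197 MW to N26: 197 each.
    N26: 367+197 = 564 > 80
  N4 sheds 167 MW: no online neighbours, lost.
Round 4 — N26 trips offline.
  N26 sheds 564 MW: no online neighbours, lost.
No further trips.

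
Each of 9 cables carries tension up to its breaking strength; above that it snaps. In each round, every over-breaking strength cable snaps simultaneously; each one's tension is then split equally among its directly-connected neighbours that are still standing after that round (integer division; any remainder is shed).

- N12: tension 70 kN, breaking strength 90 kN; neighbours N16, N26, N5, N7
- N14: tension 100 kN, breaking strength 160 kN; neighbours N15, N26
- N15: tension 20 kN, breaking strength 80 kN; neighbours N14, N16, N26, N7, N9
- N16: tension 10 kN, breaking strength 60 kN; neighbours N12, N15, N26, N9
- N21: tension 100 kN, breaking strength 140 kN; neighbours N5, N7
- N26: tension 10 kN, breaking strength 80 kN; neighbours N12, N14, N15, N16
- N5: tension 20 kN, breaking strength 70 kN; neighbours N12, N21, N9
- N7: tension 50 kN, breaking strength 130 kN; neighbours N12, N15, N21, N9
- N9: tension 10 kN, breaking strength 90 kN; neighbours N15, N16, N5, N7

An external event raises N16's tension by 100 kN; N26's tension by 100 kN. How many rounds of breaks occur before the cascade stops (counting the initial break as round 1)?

Round 1 — N16 at 110 > 60; N26 at 110 > 80. N16, N26 snap.
  N16 sheds 110 kN to N12, N15, N9: 36 each (2 lost).
    N12: 70+36 = 106 > 90
    N15: 20+36 = 56 ≤ 80
    N9: 10+36 = 46 ≤ 90
  N26 sheds 110 kN to N12, N14, N15: 36 each (2 lost).
    N12: 106+36 = 142 > 90
    N14: 100+36 = 136 ≤ 160
    N15: 56+36 = 92 > 80
Round 2 — N12, N15 snap.
  N12 sheds 142 kN to N5, N7: 71 each.
    N5: 20+71 = 91 > 70
    N7: 50+71 = 121 ≤ 130
  N15 sheds 92 kN to N14, N7, N9: 30 each (2 lost).
    N14: 136+30 = 166 > 160
    N7: 121+30 = 151 > 130
    N9: 46+30 = 76 ≤ 90
Round 3 — N14, N5, N7 snap.
  N14 sheds 166 kN: no online neighbours, lost.
  N5 sheds 91 kN to N21, N9: 45 each (1 lost).
    N21: 100+45 = 145 > 140
    N9: 76+45 = 121 > 90
  N7 sheds 151 kN to N21, N9: 75 each (1 lost).
    N21: 145+75 = 220 > 140
    N9: 121+75 = 196 > 90
Round 4 — N21, N9 snap.
  N21 sheds 220 kN: no online neighbours, lost.
  N9 sheds 196 kN: no online neighbours, lost.
No further breaks.

4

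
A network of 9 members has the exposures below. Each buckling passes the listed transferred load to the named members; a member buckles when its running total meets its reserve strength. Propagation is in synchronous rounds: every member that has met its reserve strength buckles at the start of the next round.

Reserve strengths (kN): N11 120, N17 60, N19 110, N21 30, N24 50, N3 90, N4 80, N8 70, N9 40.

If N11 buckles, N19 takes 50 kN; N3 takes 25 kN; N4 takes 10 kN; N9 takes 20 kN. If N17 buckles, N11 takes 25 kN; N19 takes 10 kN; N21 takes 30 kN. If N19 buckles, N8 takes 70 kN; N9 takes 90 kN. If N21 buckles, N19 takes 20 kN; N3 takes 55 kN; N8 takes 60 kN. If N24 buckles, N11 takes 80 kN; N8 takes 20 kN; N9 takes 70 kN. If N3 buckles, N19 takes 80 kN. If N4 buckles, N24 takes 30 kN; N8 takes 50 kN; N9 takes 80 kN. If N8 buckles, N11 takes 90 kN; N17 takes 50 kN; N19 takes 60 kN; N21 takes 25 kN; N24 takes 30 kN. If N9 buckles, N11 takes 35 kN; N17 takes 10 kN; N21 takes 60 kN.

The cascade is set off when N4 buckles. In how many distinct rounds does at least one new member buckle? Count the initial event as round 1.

6

Round 1 — N4 buckles (initial).
  N24: +30 → 30 < 50
  N8: +50 → 50 < 70
  N9: +80 → 80 ≥ 40
Round 2 — N9 buckles.
  N11: +35 → 35 < 120
  N17: +10 → 10 < 60
  N21: +60 → 60 ≥ 30
Round 3 — N21 buckles.
  N19: +20 → 20 < 110
  N3: +55 → 55 < 90
  N8: +60 → 110 ≥ 70
Round 4 — N8 buckles.
  N11: +90 → 125 ≥ 120
  N17: +50 → 60 ≥ 60
  N19: +60 → 80 < 110
  N24: +30 → 60 ≥ 50
Round 5 — N11, N17, N24 buckle.
  N19: +50+10 → 140 ≥ 110
  N3: +25 → 80 < 90
Round 6 — N19 buckles.
No further bucklings.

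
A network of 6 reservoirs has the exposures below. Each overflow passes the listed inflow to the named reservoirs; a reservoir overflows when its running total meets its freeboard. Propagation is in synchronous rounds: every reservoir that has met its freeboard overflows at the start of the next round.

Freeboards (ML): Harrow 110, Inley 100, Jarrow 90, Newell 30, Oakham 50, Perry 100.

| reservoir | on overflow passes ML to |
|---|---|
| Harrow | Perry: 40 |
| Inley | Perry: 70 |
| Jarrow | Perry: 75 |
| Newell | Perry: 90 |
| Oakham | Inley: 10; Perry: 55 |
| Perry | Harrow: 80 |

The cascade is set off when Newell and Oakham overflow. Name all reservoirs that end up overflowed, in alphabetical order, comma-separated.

Round 1 — Newell, Oakham overflow (initial).
  Inley: +10 → 10 < 100
  Perry: +90+55 → 145 ≥ 100
Round 2 — Perry overflows.
  Harrow: +80 → 80 < 110
No further overflows.

Newell, Oakham, Perry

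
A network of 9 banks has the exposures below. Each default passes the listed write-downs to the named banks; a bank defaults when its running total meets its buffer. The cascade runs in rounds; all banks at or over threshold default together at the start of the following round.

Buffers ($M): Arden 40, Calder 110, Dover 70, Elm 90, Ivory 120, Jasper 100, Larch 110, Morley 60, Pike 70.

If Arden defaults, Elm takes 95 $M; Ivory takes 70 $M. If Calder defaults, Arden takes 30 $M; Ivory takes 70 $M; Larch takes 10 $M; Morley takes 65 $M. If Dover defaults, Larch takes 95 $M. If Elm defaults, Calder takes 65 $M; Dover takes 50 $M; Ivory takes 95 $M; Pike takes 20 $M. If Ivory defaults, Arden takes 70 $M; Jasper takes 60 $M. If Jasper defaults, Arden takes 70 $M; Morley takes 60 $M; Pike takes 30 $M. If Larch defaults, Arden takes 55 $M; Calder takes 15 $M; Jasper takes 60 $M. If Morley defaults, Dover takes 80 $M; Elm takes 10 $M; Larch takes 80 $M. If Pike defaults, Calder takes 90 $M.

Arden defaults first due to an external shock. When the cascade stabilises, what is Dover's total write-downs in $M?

Round 1 — Arden defaults (initial).
  Elm: +95 → 95 ≥ 90
  Ivory: +70 → 70 < 120
Round 2 — Elm defaults.
  Calder: +65 → 65 < 110
  Dover: +50 → 50 < 70
  Ivory: +95 → 165 ≥ 120
  Pike: +20 → 20 < 70
Round 3 — Ivory defaults.
  Jasper: +60 → 60 < 100
No further defaults.

50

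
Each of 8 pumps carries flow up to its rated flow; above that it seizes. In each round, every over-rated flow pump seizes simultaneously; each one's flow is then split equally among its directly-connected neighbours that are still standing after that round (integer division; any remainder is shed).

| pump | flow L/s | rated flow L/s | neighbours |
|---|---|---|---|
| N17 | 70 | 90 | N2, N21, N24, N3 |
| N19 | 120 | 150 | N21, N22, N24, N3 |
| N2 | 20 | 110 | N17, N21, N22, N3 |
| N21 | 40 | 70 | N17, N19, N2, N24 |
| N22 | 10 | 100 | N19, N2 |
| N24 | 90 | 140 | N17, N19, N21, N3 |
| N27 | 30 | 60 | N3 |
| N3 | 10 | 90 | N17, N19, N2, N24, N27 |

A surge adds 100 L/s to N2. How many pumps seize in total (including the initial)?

8

Round 1 — N2 at 120 > 110. N2 seizes.
  N2 sheds 120 L/s to N17, N21, N22, N3: 30 each.
    N17: 70+30 = 100 > 90
    N21: 40+30 = 70 ≤ 70
    N22: 10+30 = 40 ≤ 100
    N3: 10+30 = 40 ≤ 90
Round 2 — N17 seizes.
  N17 sheds 100 L/s to N21, N24, N3: 33 each (1 lost).
    N21: 70+33 = 103 > 70
    N24: 90+33 = 123 ≤ 140
    N3: 40+33 = 73 ≤ 90
Round 3 — N21 seizes.
  N21 sheds 103 L/s to N19, N24: 51 each (1 lost).
    N19: 120+51 = 171 > 150
    N24: 123+51 = 174 > 140
Round 4 — N19, N24 seize.
  N19 sheds 171 L/s to N22, N3: 85 each (1 lost).
    N22: 40+85 = 125 > 100
    N3: 73+85 = 158 > 90
  N24 sheds 174 L/s to N3: 174 each.
    N3: 158+174 = 332 > 90
Round 5 — N22, N3 seize.
  N22 sheds 125 L/s: no online neighbours, lost.
  N3 sheds 332 L/s to N27: 332 each.
    N27: 30+332 = 362 > 60
Round 6 — N27 seizes.
  N27 sheds 362 L/s: no online neighbours, lost.
No further seizures.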